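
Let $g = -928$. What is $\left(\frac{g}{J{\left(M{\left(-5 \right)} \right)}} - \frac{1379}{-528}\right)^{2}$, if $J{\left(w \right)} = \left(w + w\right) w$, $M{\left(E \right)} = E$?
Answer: $\frac{44317407289}{174240000} \approx 254.35$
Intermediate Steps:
$J{\left(w \right)} = 2 w^{2}$ ($J{\left(w \right)} = 2 w w = 2 w^{2}$)
$\left(\frac{g}{J{\left(M{\left(-5 \right)} \right)}} - \frac{1379}{-528}\right)^{2} = \left(- \frac{928}{2 \left(-5\right)^{2}} - \frac{1379}{-528}\right)^{2} = \left(- \frac{928}{2 \cdot 25} - - \frac{1379}{528}\right)^{2} = \left(- \frac{928}{50} + \frac{1379}{528}\right)^{2} = \left(\left(-928\right) \frac{1}{50} + \frac{1379}{528}\right)^{2} = \left(- \frac{464}{25} + \frac{1379}{528}\right)^{2} = \left(- \frac{210517}{13200}\right)^{2} = \frac{44317407289}{174240000}$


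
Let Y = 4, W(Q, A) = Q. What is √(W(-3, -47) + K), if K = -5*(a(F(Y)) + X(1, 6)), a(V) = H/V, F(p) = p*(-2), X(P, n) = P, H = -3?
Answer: I*√158/4 ≈ 3.1425*I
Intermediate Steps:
F(p) = -2*p
a(V) = -3/V
K = -55/8 (K = -5*(-3/((-2*4)) + 1) = -5*(-3/(-8) + 1) = -5*(-3*(-⅛) + 1) = -5*(3/8 + 1) = -5*11/8 = -55/8 ≈ -6.8750)
√(W(-3, -47) + K) = √(-3 - 55/8) = √(-79/8) = I*√158/4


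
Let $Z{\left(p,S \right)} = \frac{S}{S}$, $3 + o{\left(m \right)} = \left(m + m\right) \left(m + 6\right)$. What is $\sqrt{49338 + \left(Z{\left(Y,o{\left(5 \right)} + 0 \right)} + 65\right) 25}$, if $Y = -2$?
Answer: $2 \sqrt{12747} \approx 225.81$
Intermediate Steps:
$o{\left(m \right)} = -3 + 2 m \left(6 + m\right)$ ($o{\left(m \right)} = -3 + \left(m + m\right) \left(m + 6\right) = -3 + 2 m \left(6 + m\right)$)
$Z{\left(p,S \right)} = 1$
$\sqrt{49338 + \left(Z{\left(Y,o{\left(5 \right)} + 0 \right)} + 65\right) 25} = \sqrt{49338 + \left(1 + 65\right) 25} = \sqrt{49338 + 66 \cdot 25} = \sqrt{49338 + 1650} = \sqrt{50988} = 2 \sqrt{12747}$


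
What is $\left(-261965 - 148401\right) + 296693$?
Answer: $-113673$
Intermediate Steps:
$\left(-261965 - 148401\right) + 296693 = -410366 + 296693 = -113673$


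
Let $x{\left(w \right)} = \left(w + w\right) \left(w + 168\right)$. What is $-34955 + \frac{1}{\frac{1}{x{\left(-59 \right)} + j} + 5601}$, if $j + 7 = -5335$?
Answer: $- \frac{3564032859661}{101960603} \approx -34955.0$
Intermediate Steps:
$x{\left(w \right)} = 2 w \left(168 + w\right)$
$j = -5342$ ($j = -7 - 5335 = -5342$)
$-34955 + \frac{1}{\frac{1}{x{\left(-59 \right)} + j} + 5601} = -34955 + \frac{1}{\frac{1}{2 \left(-59\right) \left(168 - 59\right) - 5342} + 5601} = -34955 + \frac{1}{\frac{1}{2 \left(-59\right) 109 - 5342} + 5601} = -34955 + \frac{1}{\frac{1}{-12862 - 5342} + 5601} = -34955 + \frac{1}{\frac{1}{-18204} + 5601} = -34955 + \frac{1}{- \frac{1}{18204} + 5601} = -34955 + \frac{1}{\frac{101960603}{18204}} = -34955 + \frac{18204}{101960603} = - \frac{3564032859661}{101960603}$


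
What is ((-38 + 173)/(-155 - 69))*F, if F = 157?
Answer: -21195/224 ≈ -94.620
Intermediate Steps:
((-38 + 173)/(-155 - 69))*F = ((-38 + 173)/(-155 - 69))*157 = (135/(-224))*157 = (135*(-1/224))*157 = -135/224*157 = -21195/224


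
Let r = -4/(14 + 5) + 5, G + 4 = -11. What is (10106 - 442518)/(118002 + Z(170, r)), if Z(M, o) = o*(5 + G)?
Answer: -2053957/560282 ≈ -3.6659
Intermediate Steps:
G = -15 (G = -4 - 11 = -15)
r = 91/19 (r = -4/19 + 5 = 91/19 ≈ 4.7895)
Z(M, o) = -10*o (Z(M, o) = o*(5 - 15) = o*(-10) = -10*o)
(10106 - 442518)/(118002 + Z(170, r)) = (10106 - 442518)/(118002 - 10*91/19) = -432412/(118002 - 910/19) = -432412/2241128/19 = -432412*19/2241128 = -2053957/560282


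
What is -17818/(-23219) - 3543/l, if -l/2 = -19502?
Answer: 87529765/129376268 ≈ 0.67655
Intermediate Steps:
l = 39004 (l = -2*(-19502) = 39004)
-17818/(-23219) - 3543/l = -17818/(-23219) - 3543/39004 = -17818*(-1/23219) - 3543*1/39004 = 17818/23219 - 3543/39004 = 87529765/129376268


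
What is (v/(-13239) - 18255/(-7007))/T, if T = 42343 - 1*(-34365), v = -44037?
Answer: 15284589/197663034569 ≈ 7.7327e-5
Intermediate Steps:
T = 76708 (T = 42343 + 34365 = 76708)
(v/(-13239) - 18255/(-7007))/T = (-44037/(-13239) - 18255/(-7007))/76708 = (-44037*(-1/13239) - 18255*(-1/7007))*(1/76708) = (4893/1471 + 18255/7007)*(1/76708) = (61138356/10307297)*(1/76708) = 15284589/197663034569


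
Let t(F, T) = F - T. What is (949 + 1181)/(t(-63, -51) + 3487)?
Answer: 426/695 ≈ 0.61295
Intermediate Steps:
(949 + 1181)/(t(-63, -51) + 3487) = (949 + 1181)/((-63 - 1*(-51)) + 3487) = 2130/((-63 + 51) + 3487) = 2130/(-12 + 3487) = 2130/3475 = 2130*(1/3475) = 426/695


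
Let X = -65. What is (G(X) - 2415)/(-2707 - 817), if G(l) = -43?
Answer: 1229/1762 ≈ 0.69750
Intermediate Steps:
(G(X) - 2415)/(-2707 - 817) = (-43 - 2415)/(-2707 - 817) = -2458/(-3524) = -2458*(-1/3524) = 1229/1762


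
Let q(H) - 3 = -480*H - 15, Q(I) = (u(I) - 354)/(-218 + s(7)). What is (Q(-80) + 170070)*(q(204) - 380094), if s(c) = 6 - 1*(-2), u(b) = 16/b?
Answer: -2032467202263/25 ≈ -8.1299e+10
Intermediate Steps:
s(c) = 8 (s(c) = 6 + 2 = 8)
Q(I) = 59/35 - 8/(105*I) (Q(I) = (16/I - 354)/(-218 + 8) = (-354 + 16/I)/(-210) = (-354 + 16/I)*(-1/210) = 59/35 - 8/(105*I))
q(H) = -12 - 480*H (q(H) = 3 + (-480*H - 15) = 3 + (-15 - 480*H) = -12 - 480*H)
(Q(-80) + 170070)*(q(204) - 380094) = ((1/105)*(-8 + 177*(-80))/(-80) + 170070)*((-12 - 480*204) - 380094) = ((1/105)*(-1/80)*(-8 - 14160) + 170070)*((-12 - 97920) - 380094) = ((1/105)*(-1/80)*(-14168) + 170070)*(-97932 - 380094) = (253/150 + 170070)*(-478026) = (25510753/150)*(-478026) = -2032467202263/25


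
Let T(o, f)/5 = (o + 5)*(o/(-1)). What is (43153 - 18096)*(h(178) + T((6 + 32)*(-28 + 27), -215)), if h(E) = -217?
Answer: -162544759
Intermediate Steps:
T(o, f) = -5*o*(5 + o) (T(o, f) = 5*((o + 5)*(o/(-1))) = 5*((5 + o)*(o*(-1))) = 5*((5 + o)*(-o)) = 5*(-o*(5 + o)) = -5*o*(5 + o))
(43153 - 18096)*(h(178) + T((6 + 32)*(-28 + 27), -215)) = (43153 - 18096)*(-217 - 5*(6 + 32)*(-28 + 27)*(5 + (6 + 32)*(-28 + 27))) = 25057*(-217 - 5*38*(-1)*(5 + 38*(-1))) = 25057*(-217 - 5*(-38)*(5 - 38)) = 25057*(-217 - 5*(-38)*(-33)) = 25057*(-217 - 6270) = 25057*(-6487) = -162544759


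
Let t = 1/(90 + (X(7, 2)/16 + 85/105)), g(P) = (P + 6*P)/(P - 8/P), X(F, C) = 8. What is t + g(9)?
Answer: 2177511/279955 ≈ 7.7781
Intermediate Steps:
g(P) = 7*P/(P - 8/P) (g(P) = (7*P)/(P - 8/P) = 7*P/(P - 8/P))
t = 42/3835 (t = 1/(90 + (8/16 + 85/105)) = 1/(90 + (8*(1/16) + 85*(1/105))) = 1/(90 + (1/2 + 17/21)) = 1/(90 + 55/42) = 1/(3835/42) = 42/3835 ≈ 0.010952)
t + g(9) = 42/3835 + 7*9**2/(-8 + 9**2) = 42/3835 + 7*81/(-8 + 81) = 42/3835 + 7*81/73 = 42/3835 + 7*81*(1/73) = 42/3835 + 567/73 = 2177511/279955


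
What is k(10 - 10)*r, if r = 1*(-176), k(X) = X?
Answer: 0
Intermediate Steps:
r = -176
k(10 - 10)*r = (10 - 10)*(-176) = 0*(-176) = 0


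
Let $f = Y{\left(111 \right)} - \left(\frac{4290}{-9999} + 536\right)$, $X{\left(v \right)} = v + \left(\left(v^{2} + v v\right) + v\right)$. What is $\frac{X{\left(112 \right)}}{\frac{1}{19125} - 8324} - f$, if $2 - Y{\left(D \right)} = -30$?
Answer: $\frac{3449120047774}{6890934171} \approx 500.53$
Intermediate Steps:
$Y{\left(D \right)} = 32$ ($Y{\left(D \right)} = 2 - -30 = 2 + 30 = 32$)
$X{\left(v \right)} = 2 v + 2 v^{2}$ ($X{\left(v \right)} = v + \left(\left(v^{2} + v^{2}\right) + v\right) = v + \left(2 v^{2} + v\right) = v + \left(v + 2 v^{2}\right) = 2 v + 2 v^{2}$)
$f = - \frac{152582}{303}$ ($f = 32 - \left(\frac{4290}{-9999} + 536\right) = 32 - \left(4290 \left(- \frac{1}{9999}\right) + 536\right) = 32 - \left(- \frac{130}{303} + 536\right) = 32 - \frac{162278}{303} = - \frac{152582}{303} \approx -503.57$)
$\frac{X{\left(112 \right)}}{\frac{1}{19125} - 8324} - f = \frac{2 \cdot 112 \left(1 + 112\right)}{\frac{1}{19125} - 8324} - - \frac{152582}{303} = \frac{2 \cdot 112 \cdot 113}{\frac{1}{19125} - 8324} + \frac{152582}{303} = \frac{25312}{- \frac{159196499}{19125}} + \frac{152582}{303} = 25312 \left(- \frac{19125}{159196499}\right) + \frac{152582}{303} = - \frac{69156000}{22742357} + \frac{152582}{303} = \frac{3449120047774}{6890934171}$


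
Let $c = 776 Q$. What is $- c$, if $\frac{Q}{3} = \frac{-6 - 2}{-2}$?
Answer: $-9312$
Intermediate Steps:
$Q = 12$ ($Q = 3 \frac{-6 - 2}{-2} = 3 \left(-6 - 2\right) \left(- \frac{1}{2}\right) = 3 \left(\left(-8\right) \left(- \frac{1}{2}\right)\right) = 3 \cdot 4 = 12$)
$c = 9312$ ($c = 776 \cdot 12 = 9312$)
$- c = \left(-1\right) 9312 = -9312$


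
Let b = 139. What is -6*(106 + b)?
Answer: -1470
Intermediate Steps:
-6*(106 + b) = -6*(106 + 139) = -6*245 = -1470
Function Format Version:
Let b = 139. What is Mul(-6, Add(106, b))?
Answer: -1470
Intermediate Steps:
Mul(-6, Add(106, b)) = Mul(-6, Add(106, 139)) = Mul(-6, 245) = -1470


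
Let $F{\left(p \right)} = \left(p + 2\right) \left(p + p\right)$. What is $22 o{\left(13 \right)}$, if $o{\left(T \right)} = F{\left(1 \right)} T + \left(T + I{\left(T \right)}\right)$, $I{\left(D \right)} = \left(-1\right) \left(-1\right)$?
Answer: $2024$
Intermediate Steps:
$I{\left(D \right)} = 1$
$F{\left(p \right)} = 2 p \left(2 + p\right)$ ($F{\left(p \right)} = \left(2 + p\right) 2 p = 2 p \left(2 + p\right)$)
$o{\left(T \right)} = 1 + 7 T$ ($o{\left(T \right)} = 2 \cdot 1 \left(2 + 1\right) T + \left(T + 1\right) = 2 \cdot 1 \cdot 3 T + \left(1 + T\right) = 6 T + \left(1 + T\right) = 1 + 7 T$)
$22 o{\left(13 \right)} = 22 \left(1 + 7 \cdot 13\right) = 22 \left(1 + 91\right) = 22 \cdot 92 = 2024$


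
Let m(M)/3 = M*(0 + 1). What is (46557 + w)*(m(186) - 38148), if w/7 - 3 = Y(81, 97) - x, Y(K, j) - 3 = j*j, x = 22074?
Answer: 1580885040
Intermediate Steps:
Y(K, j) = 3 + j² (Y(K, j) = 3 + j*j = 3 + j²)
m(M) = 3*M (m(M) = 3*(M*(0 + 1)) = 3*(M*1) = 3*M)
w = -88613 (w = 21 + 7*((3 + 97²) - 1*22074) = 21 + 7*((3 + 9409) - 22074) = 21 + 7*(9412 - 22074) = 21 + 7*(-12662) = 21 - 88634 = -88613)
(46557 + w)*(m(186) - 38148) = (46557 - 88613)*(3*186 - 38148) = -42056*(558 - 38148) = -42056*(-37590) = 1580885040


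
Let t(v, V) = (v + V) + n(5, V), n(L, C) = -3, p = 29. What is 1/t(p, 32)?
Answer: 1/58 ≈ 0.017241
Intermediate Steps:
t(v, V) = -3 + V + v (t(v, V) = (v + V) - 3 = (V + v) - 3 = -3 + V + v)
1/t(p, 32) = 1/(-3 + 32 + 29) = 1/58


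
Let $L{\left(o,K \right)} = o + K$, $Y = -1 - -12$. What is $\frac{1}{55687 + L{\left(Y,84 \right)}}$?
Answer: $\frac{1}{55782} \approx 1.7927 \cdot 10^{-5}$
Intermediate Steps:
$Y = 11$ ($Y = -1 + 12 = 11$)
$L{\left(o,K \right)} = K + o$
$\frac{1}{55687 + L{\left(Y,84 \right)}} = \frac{1}{55687 + \left(84 + 11\right)} = \frac{1}{55687 + 95} = \frac{1}{55782}$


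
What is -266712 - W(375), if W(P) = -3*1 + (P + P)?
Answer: -267459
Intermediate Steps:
W(P) = -3 + 2*P
-266712 - W(375) = -266712 - (-3 + 2*375) = -266712 - (-3 + 750) = -266712 - 1*747 = -266712 - 747 = -267459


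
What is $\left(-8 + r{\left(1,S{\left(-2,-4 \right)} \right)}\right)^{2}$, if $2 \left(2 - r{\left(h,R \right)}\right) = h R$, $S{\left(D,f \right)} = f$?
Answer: $16$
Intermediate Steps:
$r{\left(h,R \right)} = 2 - \frac{R h}{2}$ ($r{\left(h,R \right)} = 2 - \frac{h R}{2} = 2 - \frac{R h}{2}$)
$\left(-8 + r{\left(1,S{\left(-2,-4 \right)} \right)}\right)^{2} = \left(-8 + \left(2 - \left(-2\right) 1\right)\right)^{2} = \left(-8 + \left(2 + 2\right)\right)^{2} = \left(-8 + 4\right)^{2} = \left(-4\right)^{2} = 16$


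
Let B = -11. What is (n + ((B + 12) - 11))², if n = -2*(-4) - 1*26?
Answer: 784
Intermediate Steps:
n = -18 (n = 8 - 26 = -18)
(n + ((B + 12) - 11))² = (-18 + ((-11 + 12) - 11))² = (-18 + (1 - 11))² = (-18 - 10)² = (-28)² = 784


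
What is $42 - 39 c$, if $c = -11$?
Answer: $471$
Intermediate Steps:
$42 - 39 c = 42 - -429 = 42 + 429 = 471$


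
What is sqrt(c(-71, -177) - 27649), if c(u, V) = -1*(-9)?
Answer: 2*I*sqrt(6910) ≈ 166.25*I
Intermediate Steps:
c(u, V) = 9
sqrt(c(-71, -177) - 27649) = sqrt(9 - 27649) = sqrt(-27640) = 2*I*sqrt(6910)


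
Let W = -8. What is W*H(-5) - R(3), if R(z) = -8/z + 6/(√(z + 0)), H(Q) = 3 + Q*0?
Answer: -64/3 - 2*√3 ≈ -24.797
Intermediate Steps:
H(Q) = 3 (H(Q) = 3 + 0 = 3)
R(z) = -8/z + 6/√z (R(z) = -8/z + 6/(√z) = -8/z + 6/√z)
W*H(-5) - R(3) = -8*3 - (-8/3 + 6/√3) = -24 - (-8*⅓ + 6*(√3/3)) = -24 - (-8/3 + 2*√3) = -24 + (8/3 - 2*√3) = -64/3 - 2*√3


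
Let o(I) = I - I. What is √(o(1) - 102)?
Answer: I*√102 ≈ 10.1*I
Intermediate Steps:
o(I) = 0
√(o(1) - 102) = √(0 - 102) = √(-102) = I*√102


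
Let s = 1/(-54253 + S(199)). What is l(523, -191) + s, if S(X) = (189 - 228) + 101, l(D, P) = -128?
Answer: -6936449/54191 ≈ -128.00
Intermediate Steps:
S(X) = 62 (S(X) = -39 + 101 = 62)
s = -1/54191 (s = 1/(-54253 + 62) = 1/(-54191) = -1/54191 ≈ -1.8453e-5)
l(523, -191) + s = -128 - 1/54191 = -6936449/54191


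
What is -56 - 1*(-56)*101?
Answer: 5600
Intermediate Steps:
-56 - 1*(-56)*101 = -56 + 56*101 = -56 + 5656 = 5600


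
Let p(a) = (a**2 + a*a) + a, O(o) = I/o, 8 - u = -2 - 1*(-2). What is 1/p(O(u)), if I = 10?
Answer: 8/35 ≈ 0.22857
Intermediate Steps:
u = 8 (u = 8 - (-2 - 1*(-2)) = 8 - (-2 + 2) = 8 - 1*0 = 8 + 0 = 8)
O(o) = 10/o
p(a) = a + 2*a**2 (p(a) = (a**2 + a**2) + a = 2*a**2 + a = a + 2*a**2)
1/p(O(u)) = 1/((10/8)*(1 + 2*(10/8))) = 1/((10*(1/8))*(1 + 2*(10*(1/8)))) = 1/(5*(1 + 2*(5/4))/4) = 1/(5*(1 + 5/2)/4) = 1/((5/4)*(7/2)) = 1/(35/8) = 8/35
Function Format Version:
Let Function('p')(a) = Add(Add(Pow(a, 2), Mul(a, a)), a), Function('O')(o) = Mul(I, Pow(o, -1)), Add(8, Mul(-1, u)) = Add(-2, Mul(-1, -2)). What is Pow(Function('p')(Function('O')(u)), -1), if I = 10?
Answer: Rational(8, 35) ≈ 0.22857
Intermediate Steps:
u = 8 (u = Add(8, Mul(-1, Add(-2, Mul(-1, -2)))) = Add(8, Mul(-1, Add(-2, 2))) = Add(8, Mul(-1, 0)) = Add(8, 0) = 8)
Function('O')(o) = Mul(10, Pow(o, -1))
Function('p')(a) = Add(a, Mul(2, Pow(a, 2))) (Function('p')(a) = Add(Add(Pow(a, 2), Pow(a, 2)), a) = Add(Mul(2, Pow(a, 2)), a) = Add(a, Mul(2, Pow(a, 2))))
Pow(Function('p')(Function('O')(u)), -1) = Pow(Mul(Mul(10, Pow(8, -1)), Add(1, Mul(2, Mul(10, Pow(8, -1))))), -1) = Pow(Mul(Mul(10, Rational(1, 8)), Add(1, Mul(2, Mul(10, Rational(1, 8))))), -1) = Pow(Mul(Rational(5, 4), Add(1, Mul(2, Rational(5, 4)))), -1) = Pow(Mul(Rational(5, 4), Add(1, Rational(5, 2))), -1) = Pow(Mul(Rational(5, 4), Rational(7, 2)), -1) = Pow(Rational(35, 8), -1) = Rational(8, 35)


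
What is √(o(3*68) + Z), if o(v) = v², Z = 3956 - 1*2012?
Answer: 66*√10 ≈ 208.71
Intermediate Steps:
Z = 1944 (Z = 3956 - 2012 = 1944)
√(o(3*68) + Z) = √((3*68)² + 1944) = √(204² + 1944) = √(41616 + 1944) = √43560 = 66*√10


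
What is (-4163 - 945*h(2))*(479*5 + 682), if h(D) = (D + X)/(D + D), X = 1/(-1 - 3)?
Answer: -225307171/16 ≈ -1.4082e+7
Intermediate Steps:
X = -1/4 (X = 1/(-4) = -1/4 ≈ -0.25000)
h(D) = (-1/4 + D)/(2*D) (h(D) = (D - 1/4)/(D + D) = (-1/4 + D)/((2*D)) = (-1/4 + D)*(1/(2*D)) = (-1/4 + D)/(2*D))
(-4163 - 945*h(2))*(479*5 + 682) = (-4163 - 945*(-1 + 4*2)/(8*2))*(479*5 + 682) = (-4163 - 945*(-1 + 8)/(8*2))*(2395 + 682) = (-4163 - 945*7/(8*2))*3077 = (-4163 - 945*7/16)*3077 = (-4163 - 6615/16)*3077 = -73223/16*3077 = -225307171/16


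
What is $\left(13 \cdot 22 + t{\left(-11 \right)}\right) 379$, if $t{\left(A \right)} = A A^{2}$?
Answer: $-396055$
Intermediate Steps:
$t{\left(A \right)} = A^{3}$
$\left(13 \cdot 22 + t{\left(-11 \right)}\right) 379 = \left(13 \cdot 22 + \left(-11\right)^{3}\right) 379 = \left(286 - 1331\right) 379 = \left(-1045\right) 379 = -396055$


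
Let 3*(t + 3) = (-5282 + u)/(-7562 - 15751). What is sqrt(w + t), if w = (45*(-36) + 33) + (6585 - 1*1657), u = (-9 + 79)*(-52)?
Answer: 2*sqrt(453564719346)/23313 ≈ 57.777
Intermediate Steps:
u = -3640 (u = 70*(-52) = -3640)
t = -66965/23313 (t = -3 + ((-5282 - 3640)/(-7562 - 15751))/3 = -3 + (-8922/(-23313))/3 = -3 + (-8922*(-1/23313))/3 = -3 + (1/3)*(2974/7771) = -3 + 2974/23313 = -66965/23313 ≈ -2.8724)
w = 3341 (w = (-1620 + 33) + (6585 - 1657) = -1587 + 4928 = 3341)
sqrt(w + t) = sqrt(3341 - 66965/23313) = sqrt(77821768/23313) = 2*sqrt(453564719346)/23313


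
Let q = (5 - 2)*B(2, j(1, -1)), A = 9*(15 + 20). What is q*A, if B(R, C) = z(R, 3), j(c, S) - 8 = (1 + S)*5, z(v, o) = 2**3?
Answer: 7560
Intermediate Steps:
z(v, o) = 8
j(c, S) = 13 + 5*S (j(c, S) = 8 + (1 + S)*5 = 8 + (5 + 5*S) = 13 + 5*S)
A = 315 (A = 9*35 = 315)
B(R, C) = 8
q = 24 (q = (5 - 2)*8 = 3*8 = 24)
q*A = 24*315 = 7560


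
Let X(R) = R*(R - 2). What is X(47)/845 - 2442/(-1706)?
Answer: 567168/144157 ≈ 3.9344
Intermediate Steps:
X(R) = R*(-2 + R)
X(47)/845 - 2442/(-1706) = (47*(-2 + 47))/845 - 2442/(-1706) = (47*45)*(1/845) - 2442*(-1/1706) = 2115*(1/845) + 1221/853 = 423/169 + 1221/853 = 567168/144157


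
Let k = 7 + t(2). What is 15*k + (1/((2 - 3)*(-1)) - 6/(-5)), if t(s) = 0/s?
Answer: 536/5 ≈ 107.20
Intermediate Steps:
t(s) = 0
k = 7 (k = 7 + 0 = 7)
15*k + (1/((2 - 3)*(-1)) - 6/(-5)) = 15*7 + (1/((2 - 3)*(-1)) - 6/(-5)) = 105 + (-1/(-1) - 6*(-⅕)) = 105 + (-1*(-1) + 6/5) = 105 + (1 + 6/5) = 105 + 11/5 = 536/5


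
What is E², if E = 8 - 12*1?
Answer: 16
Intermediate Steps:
E = -4 (E = 8 - 12 = -4)
E² = (-4)² = 16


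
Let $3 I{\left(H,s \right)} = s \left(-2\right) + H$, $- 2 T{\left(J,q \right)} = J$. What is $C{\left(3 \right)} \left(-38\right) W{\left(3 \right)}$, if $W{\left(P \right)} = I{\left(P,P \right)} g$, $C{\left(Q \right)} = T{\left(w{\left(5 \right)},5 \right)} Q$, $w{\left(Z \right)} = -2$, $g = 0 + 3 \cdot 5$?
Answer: $1710$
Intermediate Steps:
$g = 15$ ($g = 0 + 15 = 15$)
$T{\left(J,q \right)} = - \frac{J}{2}$
$C{\left(Q \right)} = Q$ ($C{\left(Q \right)} = \left(- \frac{1}{2}\right) \left(-2\right) Q = 1 Q = Q$)
$I{\left(H,s \right)} = - \frac{2 s}{3} + \frac{H}{3}$ ($I{\left(H,s \right)} = \frac{s \left(-2\right) + H}{3} = \frac{- 2 s + H}{3} = \frac{H - 2 s}{3} = - \frac{2 s}{3} + \frac{H}{3}$)
$W{\left(P \right)} = - 5 P$ ($W{\left(P \right)} = \left(- \frac{2 P}{3} + \frac{P}{3}\right) 15 = - \frac{P}{3} \cdot 15 = - 5 P$)
$C{\left(3 \right)} \left(-38\right) W{\left(3 \right)} = 3 \left(-38\right) \left(\left(-5\right) 3\right) = \left(-114\right) \left(-15\right) = 1710$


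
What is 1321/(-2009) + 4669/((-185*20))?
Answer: -14267721/7433300 ≈ -1.9194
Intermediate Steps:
1321/(-2009) + 4669/((-185*20)) = 1321*(-1/2009) + 4669/(-3700) = -1321/2009 + 4669*(-1/3700) = -1321/2009 - 4669/3700 = -14267721/7433300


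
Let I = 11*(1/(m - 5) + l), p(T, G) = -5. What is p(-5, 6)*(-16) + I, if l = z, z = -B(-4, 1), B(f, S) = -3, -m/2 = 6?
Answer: 1910/17 ≈ 112.35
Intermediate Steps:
m = -12 (m = -2*6 = -12)
z = 3 (z = -1*(-3) = 3)
l = 3
I = 550/17 (I = 11*(1/(-12 - 5) + 3) = 11*(1/(-17) + 3) = 11*(-1/17 + 3) = 11*(50/17) = 550/17 ≈ 32.353)
p(-5, 6)*(-16) + I = -5*(-16) + 550/17 = 80 + 550/17 = 1910/17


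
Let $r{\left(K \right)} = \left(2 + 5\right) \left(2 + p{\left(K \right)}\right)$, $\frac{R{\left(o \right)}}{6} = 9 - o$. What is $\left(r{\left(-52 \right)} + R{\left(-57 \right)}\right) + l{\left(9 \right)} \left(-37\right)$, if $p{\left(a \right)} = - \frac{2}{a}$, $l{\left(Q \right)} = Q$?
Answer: $\frac{2009}{26} \approx 77.269$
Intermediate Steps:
$R{\left(o \right)} = 54 - 6 o$ ($R{\left(o \right)} = 6 \left(9 - o\right) = 54 - 6 o$)
$r{\left(K \right)} = 14 - \frac{14}{K}$ ($r{\left(K \right)} = \left(2 + 5\right) \left(2 - \frac{2}{K}\right) = 7 \left(2 - \frac{2}{K}\right) = 14 - \frac{14}{K}$)
$\left(r{\left(-52 \right)} + R{\left(-57 \right)}\right) + l{\left(9 \right)} \left(-37\right) = \left(\left(14 - \frac{14}{-52}\right) + \left(54 - -342\right)\right) + 9 \left(-37\right) = \left(\left(14 - - \frac{7}{26}\right) + \left(54 + 342\right)\right) - 333 = \left(\left(14 + \frac{7}{26}\right) + 396\right) - 333 = \left(\frac{371}{26} + 396\right) - 333 = \frac{10667}{26} - 333 = \frac{2009}{26}$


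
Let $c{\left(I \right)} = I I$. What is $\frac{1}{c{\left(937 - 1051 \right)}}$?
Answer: $\frac{1}{12996} \approx 7.6947 \cdot 10^{-5}$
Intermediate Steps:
$c{\left(I \right)} = I^{2}$
$\frac{1}{c{\left(937 - 1051 \right)}} = \frac{1}{\left(937 - 1051\right)^{2}} = \frac{1}{\left(-114\right)^{2}} = \frac{1}{12996}$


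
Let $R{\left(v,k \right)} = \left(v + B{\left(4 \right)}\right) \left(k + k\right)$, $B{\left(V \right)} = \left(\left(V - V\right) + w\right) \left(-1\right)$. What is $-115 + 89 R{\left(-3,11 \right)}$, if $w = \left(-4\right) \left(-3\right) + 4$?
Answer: $-37317$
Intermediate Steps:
$w = 16$ ($w = 12 + 4 = 16$)
$B{\left(V \right)} = -16$ ($B{\left(V \right)} = \left(\left(V - V\right) + 16\right) \left(-1\right) = \left(0 + 16\right) \left(-1\right) = 16 \left(-1\right) = -16$)
$R{\left(v,k \right)} = 2 k \left(-16 + v\right)$ ($R{\left(v,k \right)} = \left(v - 16\right) \left(k + k\right) = \left(-16 + v\right) 2 k = 2 k \left(-16 + v\right)$)
$-115 + 89 R{\left(-3,11 \right)} = -115 + 89 \cdot 2 \cdot 11 \left(-16 - 3\right) = -115 + 89 \cdot 2 \cdot 11 \left(-19\right) = -115 + 89 \left(-418\right) = -115 - 37202 = -37317$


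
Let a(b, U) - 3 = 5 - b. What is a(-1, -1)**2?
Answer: 81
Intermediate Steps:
a(b, U) = 8 - b (a(b, U) = 3 + (5 - b) = 8 - b)
a(-1, -1)**2 = (8 - 1*(-1))**2 = (8 + 1)**2 = 9**2 = 81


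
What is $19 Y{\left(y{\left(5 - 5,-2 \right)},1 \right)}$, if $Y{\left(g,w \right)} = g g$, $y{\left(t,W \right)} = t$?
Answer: $0$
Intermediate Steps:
$Y{\left(g,w \right)} = g^{2}$
$19 Y{\left(y{\left(5 - 5,-2 \right)},1 \right)} = 19 \left(5 - 5\right)^{2} = 19 \cdot 0^{2} = 19 \cdot 0 = 0$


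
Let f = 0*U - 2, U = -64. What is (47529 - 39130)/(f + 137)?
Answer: 8399/135 ≈ 62.215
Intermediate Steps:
f = -2 (f = 0*(-64) - 2 = 0 - 2 = -2)
(47529 - 39130)/(f + 137) = (47529 - 39130)/(-2 + 137) = 8399/135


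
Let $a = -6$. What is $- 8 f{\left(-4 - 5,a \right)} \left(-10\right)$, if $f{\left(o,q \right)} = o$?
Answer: $-720$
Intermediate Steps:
$- 8 f{\left(-4 - 5,a \right)} \left(-10\right) = - 8 \left(-4 - 5\right) \left(-10\right) = \left(-8\right) \left(-9\right) \left(-10\right) = 72 \left(-10\right) = -720$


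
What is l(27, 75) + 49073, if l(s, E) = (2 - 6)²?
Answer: 49089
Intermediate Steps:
l(s, E) = 16 (l(s, E) = (-4)² = 16)
l(27, 75) + 49073 = 16 + 49073 = 49089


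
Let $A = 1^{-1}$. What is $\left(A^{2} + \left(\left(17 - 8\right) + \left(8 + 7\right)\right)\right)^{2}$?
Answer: $625$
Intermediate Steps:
$A = 1$
$\left(A^{2} + \left(\left(17 - 8\right) + \left(8 + 7\right)\right)\right)^{2} = \left(1^{2} + \left(\left(17 - 8\right) + \left(8 + 7\right)\right)\right)^{2} = \left(1 + \left(9 + 15\right)\right)^{2} = \left(1 + 24\right)^{2} = 25^{2} = 625$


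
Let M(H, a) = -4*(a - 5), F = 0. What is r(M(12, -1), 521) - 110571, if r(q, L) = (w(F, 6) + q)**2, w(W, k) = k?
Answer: -109671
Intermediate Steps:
M(H, a) = 20 - 4*a (M(H, a) = -4*(-5 + a) = 20 - 4*a)
r(q, L) = (6 + q)**2
r(M(12, -1), 521) - 110571 = (6 + (20 - 4*(-1)))**2 - 110571 = (6 + (20 + 4))**2 - 110571 = (6 + 24)**2 - 110571 = 30**2 - 110571 = 900 - 110571 = -109671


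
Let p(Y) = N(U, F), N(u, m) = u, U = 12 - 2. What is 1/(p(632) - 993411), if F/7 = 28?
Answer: -1/993401 ≈ -1.0066e-6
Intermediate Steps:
U = 10
F = 196 (F = 7*28 = 196)
p(Y) = 10
1/(p(632) - 993411) = 1/(10 - 993411) = 1/(-993401) = -1/993401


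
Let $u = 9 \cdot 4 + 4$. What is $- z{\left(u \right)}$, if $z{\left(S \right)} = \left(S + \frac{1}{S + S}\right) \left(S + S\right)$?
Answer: $-3201$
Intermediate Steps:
$u = 40$ ($u = 36 + 4 = 40$)
$z{\left(S \right)} = 2 S \left(S + \frac{1}{2 S}\right)$ ($z{\left(S \right)} = \left(S + \frac{1}{2 S}\right) 2 S = 2 S \left(S + \frac{1}{2 S}\right)$)
$- z{\left(u \right)} = - (1 + 2 \cdot 40^{2}) = - (1 + 2 \cdot 1600) = - (1 + 3200) = \left(-1\right) 3201 = -3201$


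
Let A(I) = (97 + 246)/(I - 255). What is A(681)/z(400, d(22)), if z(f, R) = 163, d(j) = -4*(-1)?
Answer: 343/69438 ≈ 0.0049397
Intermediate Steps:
d(j) = 4
A(I) = 343/(-255 + I)
A(681)/z(400, d(22)) = (343/(-255 + 681))/163 = (343/426)*(1/163) = 343/69438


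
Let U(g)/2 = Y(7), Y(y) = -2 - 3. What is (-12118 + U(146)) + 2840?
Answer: -9288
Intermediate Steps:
Y(y) = -5
U(g) = -10 (U(g) = 2*(-5) = -10)
(-12118 + U(146)) + 2840 = (-12118 - 10) + 2840 = -12128 + 2840 = -9288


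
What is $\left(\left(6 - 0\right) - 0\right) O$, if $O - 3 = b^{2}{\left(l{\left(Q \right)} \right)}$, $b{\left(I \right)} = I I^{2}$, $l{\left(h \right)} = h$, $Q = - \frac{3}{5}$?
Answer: $\frac{285624}{15625} \approx 18.28$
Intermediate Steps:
$Q = - \frac{3}{5}$ ($Q = \left(-3\right) \frac{1}{5} = - \frac{3}{5} \approx -0.6$)
$b{\left(I \right)} = I^{3}$
$O = \frac{47604}{15625}$ ($O = 3 + \left(\left(- \frac{3}{5}\right)^{3}\right)^{2} = 3 + \left(- \frac{27}{125}\right)^{2} = 3 + \frac{729}{15625} = \frac{47604}{15625} \approx 3.0467$)
$\left(\left(6 - 0\right) - 0\right) O = \left(\left(6 - 0\right) - 0\right) \frac{47604}{15625} = \left(\left(6 + 0\right) + 0\right) \frac{47604}{15625} = \left(6 + 0\right) \frac{47604}{15625} = 6 \cdot \frac{47604}{15625} = \frac{285624}{15625}$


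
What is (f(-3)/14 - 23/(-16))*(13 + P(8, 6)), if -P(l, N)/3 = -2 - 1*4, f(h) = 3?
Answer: 5735/112 ≈ 51.205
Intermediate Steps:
P(l, N) = 18 (P(l, N) = -3*(-2 - 1*4) = -3*(-2 - 4) = -3*(-6) = 18)
(f(-3)/14 - 23/(-16))*(13 + P(8, 6)) = (3/14 - 23/(-16))*(13 + 18) = (3*(1/14) - 23*(-1/16))*31 = (3/14 + 23/16)*31 = (185/112)*31 = 5735/112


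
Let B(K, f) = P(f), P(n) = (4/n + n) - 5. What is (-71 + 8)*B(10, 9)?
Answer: -280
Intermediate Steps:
P(n) = -5 + n + 4/n (P(n) = (n + 4/n) - 5 = -5 + n + 4/n)
B(K, f) = -5 + f + 4/f
(-71 + 8)*B(10, 9) = (-71 + 8)*(-5 + 9 + 4/9) = -63*(-5 + 9 + 4*(1/9)) = -63*(-5 + 9 + 4/9) = -63*40/9 = -280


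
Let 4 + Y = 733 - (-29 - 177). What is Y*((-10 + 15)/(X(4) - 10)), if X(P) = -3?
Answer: -4675/13 ≈ -359.62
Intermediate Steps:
Y = 935 (Y = -4 + (733 - (-29 - 177)) = -4 + (733 - 1*(-206)) = -4 + (733 + 206) = -4 + 939 = 935)
Y*((-10 + 15)/(X(4) - 10)) = 935*((-10 + 15)/(-3 - 10)) = 935*(5/(-13)) = 935*(5*(-1/13)) = 935*(-5/13) = -4675/13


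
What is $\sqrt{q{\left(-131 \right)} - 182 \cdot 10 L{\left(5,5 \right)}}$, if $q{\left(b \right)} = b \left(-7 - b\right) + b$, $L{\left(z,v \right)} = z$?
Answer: $5 i \sqrt{1019} \approx 159.61 i$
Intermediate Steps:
$q{\left(b \right)} = b + b \left(-7 - b\right)$
$\sqrt{q{\left(-131 \right)} - 182 \cdot 10 L{\left(5,5 \right)}} = \sqrt{\left(-1\right) \left(-131\right) \left(6 - 131\right) - 182 \cdot 10 \cdot 5} = \sqrt{\left(-1\right) \left(-131\right) \left(-125\right) - 9100} = \sqrt{-16375 - 9100} = \sqrt{-25475} = 5 i \sqrt{1019}$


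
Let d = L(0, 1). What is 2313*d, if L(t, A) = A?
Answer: 2313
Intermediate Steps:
d = 1
2313*d = 2313*1 = 2313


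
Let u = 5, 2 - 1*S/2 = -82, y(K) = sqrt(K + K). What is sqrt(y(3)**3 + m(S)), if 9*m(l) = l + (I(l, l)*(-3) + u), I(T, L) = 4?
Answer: sqrt(161 + 54*sqrt(6))/3 ≈ 5.7084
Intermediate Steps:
y(K) = sqrt(2)*sqrt(K) (y(K) = sqrt(2*K) = sqrt(2)*sqrt(K))
S = 168 (S = 4 - 2*(-82) = 4 + 164 = 168)
m(l) = -7/9 + l/9 (m(l) = (l + (4*(-3) + 5))/9 = (l + (-12 + 5))/9 = (l - 7)/9 = (-7 + l)/9 = -7/9 + l/9)
sqrt(y(3)**3 + m(S)) = sqrt((sqrt(2)*sqrt(3))**3 + (-7/9 + (1/9)*168)) = sqrt((sqrt(6))**3 + (-7/9 + 56/3)) = sqrt(6*sqrt(6) + 161/9) = sqrt(161/9 + 6*sqrt(6))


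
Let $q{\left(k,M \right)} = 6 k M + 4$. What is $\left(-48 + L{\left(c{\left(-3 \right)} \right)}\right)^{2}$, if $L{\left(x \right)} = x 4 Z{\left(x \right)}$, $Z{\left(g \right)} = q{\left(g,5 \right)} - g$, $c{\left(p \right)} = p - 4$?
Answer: $30514576$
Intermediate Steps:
$q{\left(k,M \right)} = 4 + 6 M k$ ($q{\left(k,M \right)} = 6 M k + 4 = 4 + 6 M k$)
$c{\left(p \right)} = -4 + p$
$Z{\left(g \right)} = 4 + 29 g$ ($Z{\left(g \right)} = \left(4 + 6 \cdot 5 g\right) - g = \left(4 + 30 g\right) - g = 4 + 29 g$)
$L{\left(x \right)} = 4 x \left(4 + 29 x\right)$ ($L{\left(x \right)} = x 4 \left(4 + 29 x\right) = 4 x \left(4 + 29 x\right)$)
$\left(-48 + L{\left(c{\left(-3 \right)} \right)}\right)^{2} = \left(-48 + 4 \left(-4 - 3\right) \left(4 + 29 \left(-4 - 3\right)\right)\right)^{2} = \left(-48 + 4 \left(-7\right) \left(4 + 29 \left(-7\right)\right)\right)^{2} = \left(-48 + 4 \left(-7\right) \left(4 - 203\right)\right)^{2} = \left(-48 + 4 \left(-7\right) \left(-199\right)\right)^{2} = \left(-48 + 5572\right)^{2} = 5524^{2} = 30514576$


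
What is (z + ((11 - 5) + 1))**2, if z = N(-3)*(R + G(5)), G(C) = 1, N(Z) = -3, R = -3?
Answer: 169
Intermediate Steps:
z = 6 (z = -3*(-3 + 1) = -3*(-2) = 6)
(z + ((11 - 5) + 1))**2 = (6 + ((11 - 5) + 1))**2 = (6 + (6 + 1))**2 = (6 + 7)**2 = 13**2 = 169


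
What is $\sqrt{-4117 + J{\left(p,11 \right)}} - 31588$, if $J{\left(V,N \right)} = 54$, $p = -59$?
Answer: $-31588 + i \sqrt{4063} \approx -31588.0 + 63.742 i$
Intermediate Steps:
$\sqrt{-4117 + J{\left(p,11 \right)}} - 31588 = \sqrt{-4117 + 54} - 31588 = \sqrt{-4063} - 31588 = i \sqrt{4063} - 31588 = -31588 + i \sqrt{4063}$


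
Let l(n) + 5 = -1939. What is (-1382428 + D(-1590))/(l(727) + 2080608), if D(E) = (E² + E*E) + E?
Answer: 1836091/1039332 ≈ 1.7666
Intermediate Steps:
l(n) = -1944 (l(n) = -5 - 1939 = -1944)
D(E) = E + 2*E² (D(E) = (E² + E²) + E = 2*E² + E = E + 2*E²)
(-1382428 + D(-1590))/(l(727) + 2080608) = (-1382428 - 1590*(1 + 2*(-1590)))/(-1944 + 2080608) = (-1382428 - 1590*(1 - 3180))/2078664 = (-1382428 - 1590*(-3179))*(1/2078664) = (-1382428 + 5054610)*(1/2078664) = 3672182*(1/2078664) = 1836091/1039332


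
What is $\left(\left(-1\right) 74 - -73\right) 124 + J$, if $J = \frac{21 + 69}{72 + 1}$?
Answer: $- \frac{8962}{73} \approx -122.77$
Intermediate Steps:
$J = \frac{90}{73} \approx 1.2329$
$\left(\left(-1\right) 74 - -73\right) 124 + J = \left(\left(-1\right) 74 - -73\right) 124 + \frac{90}{73} = \left(-74 + 73\right) 124 + \frac{90}{73} = \left(-1\right) 124 + \frac{90}{73} = -124 + \frac{90}{73} = - \frac{8962}{73}$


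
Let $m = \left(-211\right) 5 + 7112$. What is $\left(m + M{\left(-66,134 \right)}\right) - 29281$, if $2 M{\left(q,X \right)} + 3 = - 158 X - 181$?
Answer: $-33902$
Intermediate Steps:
$M{\left(q,X \right)} = -92 - 79 X$ ($M{\left(q,X \right)} = - \frac{3}{2} + \frac{- 158 X - 181}{2} = - \frac{3}{2} + \frac{-181 - 158 X}{2} = - \frac{3}{2} - \left(\frac{181}{2} + 79 X\right) = -92 - 79 X$)
$m = 6057$ ($m = -1055 + 7112 = 6057$)
$\left(m + M{\left(-66,134 \right)}\right) - 29281 = \left(6057 - 10678\right) - 29281 = -4621 - 29281 = -33902$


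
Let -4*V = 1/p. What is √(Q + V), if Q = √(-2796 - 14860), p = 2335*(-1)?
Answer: √(2335 + 43617800*I*√4414)/4670 ≈ 8.151 + 8.1509*I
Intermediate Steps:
p = -2335
V = 1/9340 (V = -¼/(-2335) = -¼*(-1/2335) = 1/9340 ≈ 0.00010707)
Q = 2*I*√4414 (Q = √(-17656) = 2*I*√4414 ≈ 132.88*I)
√(Q + V) = √(2*I*√4414 + 1/9340) = √(1/9340 + 2*I*√4414)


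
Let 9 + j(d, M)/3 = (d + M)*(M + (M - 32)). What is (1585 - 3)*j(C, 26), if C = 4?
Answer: 2804886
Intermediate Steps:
j(d, M) = -27 + 3*(-32 + 2*M)*(M + d) (j(d, M) = -27 + 3*((d + M)*(M + (M - 32))) = -27 + 3*((M + d)*(M + (-32 + M))) = -27 + 3*((M + d)*(-32 + 2*M)) = -27 + 3*((-32 + 2*M)*(M + d)) = -27 + 3*(-32 + 2*M)*(M + d))
(1585 - 3)*j(C, 26) = (1585 - 3)*(-27 - 96*26 - 96*4 + 6*26² + 6*26*4) = 1582*(-27 - 2496 - 384 + 6*676 + 624) = 1582*(-27 - 2496 - 384 + 4056 + 624) = 1582*1773 = 2804886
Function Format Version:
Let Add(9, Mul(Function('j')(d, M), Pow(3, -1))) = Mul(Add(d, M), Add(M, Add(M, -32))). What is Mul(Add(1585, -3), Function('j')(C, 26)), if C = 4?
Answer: 2804886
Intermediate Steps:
Function('j')(d, M) = Add(-27, Mul(3, Add(-32, Mul(2, M)), Add(M, d))) (Function('j')(d, M) = Add(-27, Mul(3, Mul(Add(d, M), Add(M, Add(M, -32))))) = Add(-27, Mul(3, Mul(Add(M, d), Add(M, Add(-32, M))))) = Add(-27, Mul(3, Mul(Add(M, d), Add(-32, Mul(2, M))))) = Add(-27, Mul(3, Mul(Add(-32, Mul(2, M)), Add(M, d)))) = Add(-27, Mul(3, Add(-32, Mul(2, M)), Add(M, d))))
Mul(Add(1585, -3), Function('j')(C, 26)) = Mul(Add(1585, -3), Add(-27, Mul(-96, 26), Mul(-96, 4), Mul(6, Pow(26, 2)), Mul(6, 26, 4))) = Mul(1582, Add(-27, -2496, -384, Mul(6, 676), 624)) = Mul(1582, Add(-27, -2496, -384, 4056, 624)) = Mul(1582, 1773) = 2804886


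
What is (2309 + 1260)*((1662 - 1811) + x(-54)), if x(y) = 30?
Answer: -424711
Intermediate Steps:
(2309 + 1260)*((1662 - 1811) + x(-54)) = (2309 + 1260)*((1662 - 1811) + 30) = 3569*(-149 + 30) = 3569*(-119) = -424711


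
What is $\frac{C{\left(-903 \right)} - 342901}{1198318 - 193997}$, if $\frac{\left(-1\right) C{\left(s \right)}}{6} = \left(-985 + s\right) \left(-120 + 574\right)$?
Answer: $\frac{4800011}{1004321} \approx 4.7794$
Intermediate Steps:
$C{\left(s \right)} = 2683140 - 2724 s$ ($C{\left(s \right)} = - 6 \left(-985 + s\right) \left(-120 + 574\right) = - 6 \left(-985 + s\right) 454 = - 6 \left(-447190 + 454 s\right) = 2683140 - 2724 s$)
$\frac{C{\left(-903 \right)} - 342901}{1198318 - 193997} = \frac{\left(2683140 - -2459772\right) - 342901}{1198318 - 193997} = \frac{\left(2683140 + 2459772\right) - 342901}{1004321} = \left(5142912 - 342901\right) \frac{1}{1004321} = 4800011 \cdot \frac{1}{1004321} = \frac{4800011}{1004321}$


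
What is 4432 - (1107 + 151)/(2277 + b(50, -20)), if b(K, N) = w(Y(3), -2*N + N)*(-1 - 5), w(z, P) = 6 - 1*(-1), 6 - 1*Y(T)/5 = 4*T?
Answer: 9904262/2235 ≈ 4431.4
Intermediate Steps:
Y(T) = 30 - 20*T
w(z, P) = 7 (w(z, P) = 6 + 1 = 7)
b(K, N) = -42 (b(K, N) = 7*(-1 - 5) = 7*(-6) = -42)
4432 - (1107 + 151)/(2277 + b(50, -20)) = 4432 - (1107 + 151)/(2277 - 42) = 4432 - 1258/2235 = 9904262/2235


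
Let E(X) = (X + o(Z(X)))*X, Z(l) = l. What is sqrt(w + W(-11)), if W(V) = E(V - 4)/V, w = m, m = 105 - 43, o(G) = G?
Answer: 2*sqrt(638)/11 ≈ 4.5925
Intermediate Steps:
E(X) = 2*X**2 (E(X) = (X + X)*X = (2*X)*X = 2*X**2)
m = 62
w = 62
W(V) = 2*(-4 + V)**2/V (W(V) = (2*(V - 4)**2)/V = (2*(-4 + V)**2)/V = 2*(-4 + V)**2/V)
sqrt(w + W(-11)) = sqrt(62 + 2*(-4 - 11)**2/(-11)) = sqrt(62 + 2*(-1/11)*(-15)**2) = sqrt(62 + 2*(-1/11)*225) = sqrt(62 - 450/11) = sqrt(232/11) = 2*sqrt(638)/11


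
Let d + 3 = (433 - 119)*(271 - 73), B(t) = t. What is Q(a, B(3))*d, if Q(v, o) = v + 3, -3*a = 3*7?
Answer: -248676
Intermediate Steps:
a = -7 ≈ -7.0000
Q(v, o) = 3 + v
d = 62169 (d = -3 + (433 - 119)*(271 - 73) = -3 + 314*198 = -3 + 62172 = 62169)
Q(a, B(3))*d = (3 - 7)*62169 = -4*62169 = -248676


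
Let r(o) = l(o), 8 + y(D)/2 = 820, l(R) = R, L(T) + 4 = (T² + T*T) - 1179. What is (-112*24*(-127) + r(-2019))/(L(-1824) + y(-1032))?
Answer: 113119/2218131 ≈ 0.050997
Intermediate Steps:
L(T) = -1183 + 2*T² (L(T) = -4 + ((T² + T*T) - 1179) = -4 + ((T² + T²) - 1179) = -4 + (2*T² - 1179) = -4 + (-1179 + 2*T²) = -1183 + 2*T²)
y(D) = 1624 (y(D) = -16 + 2*820 = -16 + 1640 = 1624)
r(o) = o
(-112*24*(-127) + r(-2019))/(L(-1824) + y(-1032)) = (-112*24*(-127) - 2019)/((-1183 + 2*(-1824)²) + 1624) = (-2688*(-127) - 2019)/((-1183 + 2*3326976) + 1624) = (341376 - 2019)/((-1183 + 6653952) + 1624) = 339357/(6652769 + 1624) = 339357/6654393 = 339357*(1/6654393) = 113119/2218131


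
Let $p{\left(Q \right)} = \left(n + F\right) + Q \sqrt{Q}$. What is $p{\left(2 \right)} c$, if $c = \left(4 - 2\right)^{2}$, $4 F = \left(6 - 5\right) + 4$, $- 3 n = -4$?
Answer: $\frac{31}{3} + 8 \sqrt{2} \approx 21.647$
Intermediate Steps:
$n = \frac{4}{3}$ ($n = \left(- \frac{1}{3}\right) \left(-4\right) = \frac{4}{3} \approx 1.3333$)
$F = \frac{5}{4}$ ($F = \frac{\left(6 - 5\right) + 4}{4} = \frac{1 + 4}{4} = \frac{1}{4} \cdot 5 = \frac{5}{4} \approx 1.25$)
$p{\left(Q \right)} = \frac{31}{12} + Q^{\frac{3}{2}}$ ($p{\left(Q \right)} = \left(\frac{4}{3} + \frac{5}{4}\right) + Q \sqrt{Q} = \frac{31}{12} + Q^{\frac{3}{2}}$)
$c = 4$ ($c = 2^{2} = 4$)
$p{\left(2 \right)} c = \left(\frac{31}{12} + 2^{\frac{3}{2}}\right) 4 = \left(\frac{31}{12} + 2 \sqrt{2}\right) 4 = \frac{31}{3} + 8 \sqrt{2}$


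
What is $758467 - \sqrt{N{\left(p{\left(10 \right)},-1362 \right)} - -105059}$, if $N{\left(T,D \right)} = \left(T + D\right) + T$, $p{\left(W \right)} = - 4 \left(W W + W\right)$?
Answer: $758467 - \sqrt{102817} \approx 7.5815 \cdot 10^{5}$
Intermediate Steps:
$p{\left(W \right)} = - 4 W - 4 W^{2}$ ($p{\left(W \right)} = - 4 \left(W^{2} + W\right) = - 4 \left(W + W^{2}\right) = - 4 W - 4 W^{2}$)
$N{\left(T,D \right)} = D + 2 T$ ($N{\left(T,D \right)} = \left(D + T\right) + T = D + 2 T$)
$758467 - \sqrt{N{\left(p{\left(10 \right)},-1362 \right)} - -105059} = 758467 - \sqrt{\left(-1362 + 2 \left(\left(-4\right) 10 \left(1 + 10\right)\right)\right) - -105059} = 758467 - \sqrt{\left(-1362 + 2 \left(\left(-4\right) 10 \cdot 11\right)\right) + \left(105400 - 341\right)} = 758467 - \sqrt{\left(-1362 + 2 \left(-440\right)\right) + 105059} = 758467 - \sqrt{\left(-1362 - 880\right) + 105059} = 758467 - \sqrt{-2242 + 105059} = 758467 - \sqrt{102817}$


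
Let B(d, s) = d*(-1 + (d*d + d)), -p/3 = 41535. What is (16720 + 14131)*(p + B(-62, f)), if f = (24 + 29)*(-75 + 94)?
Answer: -11076341977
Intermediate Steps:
p = -124605 (p = -3*41535 = -124605)
f = 1007 (f = 53*19 = 1007)
B(d, s) = d*(-1 + d + d²) (B(d, s) = d*(-1 + (d² + d)) = d*(-1 + (d + d²)) = d*(-1 + d + d²))
(16720 + 14131)*(p + B(-62, f)) = (16720 + 14131)*(-124605 - 62*(-1 - 62 + (-62)²)) = 30851*(-124605 - 62*(-1 - 62 + 3844)) = 30851*(-124605 - 62*3781) = 30851*(-124605 - 234422) = 30851*(-359027) = -11076341977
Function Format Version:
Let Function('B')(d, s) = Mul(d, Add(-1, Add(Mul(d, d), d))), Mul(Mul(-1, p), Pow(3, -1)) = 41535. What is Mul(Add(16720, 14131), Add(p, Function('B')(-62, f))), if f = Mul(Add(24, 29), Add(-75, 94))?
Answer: -11076341977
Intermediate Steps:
p = -124605 (p = Mul(-3, 41535) = -124605)
f = 1007 (f = Mul(53, 19) = 1007)
Function('B')(d, s) = Mul(d, Add(-1, d, Pow(d, 2))) (Function('B')(d, s) = Mul(d, Add(-1, Add(Pow(d, 2), d))) = Mul(d, Add(-1, Add(d, Pow(d, 2)))) = Mul(d, Add(-1, d, Pow(d, 2))))
Mul(Add(16720, 14131), Add(p, Function('B')(-62, f))) = Mul(Add(16720, 14131), Add(-124605, Mul(-62, Add(-1, -62, Pow(-62, 2))))) = Mul(30851, Add(-124605, Mul(-62, Add(-1, -62, 3844)))) = Mul(30851, Add(-124605, Mul(-62, 3781))) = Mul(30851, Add(-124605, -234422)) = Mul(30851, -359027) = -11076341977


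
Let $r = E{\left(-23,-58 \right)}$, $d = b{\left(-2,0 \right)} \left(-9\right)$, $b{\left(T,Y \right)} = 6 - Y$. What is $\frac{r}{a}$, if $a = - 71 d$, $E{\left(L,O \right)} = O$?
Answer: $- \frac{29}{1917} \approx -0.015128$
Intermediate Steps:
$d = -54$ ($d = \left(6 - 0\right) \left(-9\right) = \left(6 + 0\right) \left(-9\right) = 6 \left(-9\right) = -54$)
$r = -58$
$a = 3834$ ($a = \left(-71\right) \left(-54\right) = 3834$)
$\frac{r}{a} = - \frac{58}{3834} = \left(-58\right) \frac{1}{3834} = - \frac{29}{1917}$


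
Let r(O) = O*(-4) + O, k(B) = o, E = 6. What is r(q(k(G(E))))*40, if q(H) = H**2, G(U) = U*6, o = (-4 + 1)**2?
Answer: -9720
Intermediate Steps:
o = 9 (o = (-3)**2 = 9)
G(U) = 6*U
k(B) = 9
r(O) = -3*O (r(O) = -4*O + O = -3*O)
r(q(k(G(E))))*40 = -3*9**2*40 = -3*81*40 = -243*40 = -9720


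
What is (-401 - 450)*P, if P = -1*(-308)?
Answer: -262108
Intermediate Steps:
P = 308
(-401 - 450)*P = (-401 - 450)*308 = -851*308 = -262108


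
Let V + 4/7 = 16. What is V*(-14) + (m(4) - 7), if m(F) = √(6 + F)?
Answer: -223 + √10 ≈ -219.84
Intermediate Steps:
V = 108/7 (V = -4/7 + 16 = 108/7 ≈ 15.429)
V*(-14) + (m(4) - 7) = (108/7)*(-14) + (√(6 + 4) - 7) = -216 + (√10 - 7) = -216 + (-7 + √10) = -223 + √10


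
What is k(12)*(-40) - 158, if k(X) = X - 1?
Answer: -598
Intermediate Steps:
k(X) = -1 + X
k(12)*(-40) - 158 = (-1 + 12)*(-40) - 158 = 11*(-40) - 158 = -440 - 158 = -598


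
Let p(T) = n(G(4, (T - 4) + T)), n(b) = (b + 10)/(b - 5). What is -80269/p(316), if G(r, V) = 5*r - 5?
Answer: -160538/5 ≈ -32108.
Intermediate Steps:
G(r, V) = -5 + 5*r
n(b) = (10 + b)/(-5 + b)
p(T) = 5/2 (p(T) = (10 + (-5 + 5*4))/(-5 + (-5 + 5*4)) = (10 + (-5 + 20))/(-5 + (-5 + 20)) = (10 + 15)/(-5 + 15) = 25/10 = (1/10)*25 = 5/2)
-80269/p(316) = -80269/5/2 = -80269*2/5 = -160538/5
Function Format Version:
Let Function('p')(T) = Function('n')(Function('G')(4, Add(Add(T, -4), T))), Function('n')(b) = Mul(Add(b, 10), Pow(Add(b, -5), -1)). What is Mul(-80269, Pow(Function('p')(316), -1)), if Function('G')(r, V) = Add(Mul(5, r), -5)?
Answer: Rational(-160538, 5) ≈ -32108.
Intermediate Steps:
Function('G')(r, V) = Add(-5, Mul(5, r))
Function('n')(b) = Mul(Pow(Add(-5, b), -1), Add(10, b)) (Function('n')(b) = Mul(Add(10, b), Pow(Add(-5, b), -1)) = Mul(Pow(Add(-5, b), -1), Add(10, b)))
Function('p')(T) = Rational(5, 2) (Function('p')(T) = Mul(Pow(Add(-5, Add(-5, Mul(5, 4))), -1), Add(10, Add(-5, Mul(5, 4)))) = Mul(Pow(Add(-5, Add(-5, 20)), -1), Add(10, Add(-5, 20))) = Mul(Pow(Add(-5, 15), -1), Add(10, 15)) = Mul(Pow(10, -1), 25) = Mul(Rational(1, 10), 25) = Rational(5, 2))
Mul(-80269, Pow(Function('p')(316), -1)) = Mul(-80269, Pow(Rational(5, 2), -1)) = Mul(-80269, Rational(2, 5)) = Rational(-160538, 5)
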